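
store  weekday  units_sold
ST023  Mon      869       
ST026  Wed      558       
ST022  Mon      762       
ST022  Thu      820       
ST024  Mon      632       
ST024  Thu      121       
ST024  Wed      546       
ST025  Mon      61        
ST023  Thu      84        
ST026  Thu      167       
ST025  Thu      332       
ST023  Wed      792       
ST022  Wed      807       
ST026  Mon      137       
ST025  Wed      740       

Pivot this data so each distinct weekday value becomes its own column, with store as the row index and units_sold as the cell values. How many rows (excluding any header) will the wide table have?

5

5 distinct store values → 5 rows.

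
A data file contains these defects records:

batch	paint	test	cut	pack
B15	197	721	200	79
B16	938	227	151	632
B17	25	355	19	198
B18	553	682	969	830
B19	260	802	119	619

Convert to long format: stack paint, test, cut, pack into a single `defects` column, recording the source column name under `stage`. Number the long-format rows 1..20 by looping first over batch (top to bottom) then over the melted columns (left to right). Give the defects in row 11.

20 rows total (5 × 4). Row 11: index ⌊(11-1)/4⌋ = 2 into batch → B17; (11-1) mod 4 = 2 into the melted columns → cut.
So row 11 is (B17, cut, 19); defects = 19.

19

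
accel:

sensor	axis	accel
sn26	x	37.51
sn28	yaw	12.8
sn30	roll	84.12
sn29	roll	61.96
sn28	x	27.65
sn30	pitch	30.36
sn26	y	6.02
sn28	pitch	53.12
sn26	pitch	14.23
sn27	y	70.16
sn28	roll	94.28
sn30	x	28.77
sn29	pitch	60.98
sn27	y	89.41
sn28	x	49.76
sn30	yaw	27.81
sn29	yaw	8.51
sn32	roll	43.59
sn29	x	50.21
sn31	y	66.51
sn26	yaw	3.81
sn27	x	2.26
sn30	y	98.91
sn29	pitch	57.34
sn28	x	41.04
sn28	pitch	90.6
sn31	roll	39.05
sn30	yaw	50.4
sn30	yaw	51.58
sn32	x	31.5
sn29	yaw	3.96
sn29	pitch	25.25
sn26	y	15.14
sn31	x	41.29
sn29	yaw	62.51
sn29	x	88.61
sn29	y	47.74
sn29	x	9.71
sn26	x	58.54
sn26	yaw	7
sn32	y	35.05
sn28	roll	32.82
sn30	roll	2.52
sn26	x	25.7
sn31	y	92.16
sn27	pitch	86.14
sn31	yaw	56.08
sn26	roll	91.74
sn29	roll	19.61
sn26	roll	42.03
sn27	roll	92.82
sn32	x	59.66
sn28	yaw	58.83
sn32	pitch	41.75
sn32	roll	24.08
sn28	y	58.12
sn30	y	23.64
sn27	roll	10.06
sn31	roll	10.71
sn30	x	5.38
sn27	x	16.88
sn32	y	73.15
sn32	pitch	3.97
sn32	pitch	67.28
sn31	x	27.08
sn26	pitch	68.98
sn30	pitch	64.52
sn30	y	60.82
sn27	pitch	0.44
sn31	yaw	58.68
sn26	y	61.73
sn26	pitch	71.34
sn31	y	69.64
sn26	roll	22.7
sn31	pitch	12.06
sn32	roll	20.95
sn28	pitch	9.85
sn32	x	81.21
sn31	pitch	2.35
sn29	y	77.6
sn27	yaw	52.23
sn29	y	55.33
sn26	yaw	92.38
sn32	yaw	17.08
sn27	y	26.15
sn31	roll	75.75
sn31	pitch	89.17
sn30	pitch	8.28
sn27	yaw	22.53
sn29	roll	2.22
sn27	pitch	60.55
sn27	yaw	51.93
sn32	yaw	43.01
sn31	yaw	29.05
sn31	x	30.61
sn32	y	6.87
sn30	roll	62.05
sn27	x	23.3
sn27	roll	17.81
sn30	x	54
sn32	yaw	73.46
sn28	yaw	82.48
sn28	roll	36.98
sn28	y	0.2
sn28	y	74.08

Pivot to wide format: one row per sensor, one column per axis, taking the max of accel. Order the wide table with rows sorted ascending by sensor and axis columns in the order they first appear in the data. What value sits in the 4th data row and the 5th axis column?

With rows sorted ascending by sensor, row 4 is sensor=sn29. axis columns in first-appearance order: x, yaw, roll, pitch, y; column 5 is y.
Long rows with sensor=sn29, axis=y: max(47.74, 77.6, 55.33) = 77.6.

77.6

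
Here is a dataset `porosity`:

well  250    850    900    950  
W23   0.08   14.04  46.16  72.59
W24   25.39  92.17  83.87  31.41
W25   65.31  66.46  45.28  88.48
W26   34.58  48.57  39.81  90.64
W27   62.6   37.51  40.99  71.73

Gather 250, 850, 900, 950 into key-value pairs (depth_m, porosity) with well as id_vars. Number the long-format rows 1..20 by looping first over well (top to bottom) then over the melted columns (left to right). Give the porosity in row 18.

37.51

20 rows total (5 × 4). Row 18: index ⌊(18-1)/4⌋ = 4 into well → W27; (18-1) mod 4 = 1 into the melted columns → 850.
So row 18 is (W27, 850, 37.51); porosity = 37.51.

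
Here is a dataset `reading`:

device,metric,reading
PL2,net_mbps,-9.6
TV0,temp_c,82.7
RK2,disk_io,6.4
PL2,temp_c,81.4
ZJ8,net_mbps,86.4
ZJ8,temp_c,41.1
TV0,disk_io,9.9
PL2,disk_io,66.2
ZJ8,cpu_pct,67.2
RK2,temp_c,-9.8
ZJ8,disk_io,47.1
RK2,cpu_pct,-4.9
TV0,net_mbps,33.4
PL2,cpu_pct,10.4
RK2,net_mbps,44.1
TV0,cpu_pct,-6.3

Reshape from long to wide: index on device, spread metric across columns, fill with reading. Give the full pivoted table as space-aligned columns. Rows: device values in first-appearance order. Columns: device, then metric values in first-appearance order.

Columns: device plus the 4 distinct metric values (net_mbps, temp_c, disk_io, cpu_pct).
For example, row PL2 column net_mbps takes reading=-9.6 from the long row (PL2, net_mbps).

device  net_mbps  temp_c  disk_io  cpu_pct
PL2     -9.6      81.4    66.2     10.4   
TV0     33.4      82.7    9.9      -6.3   
RK2     44.1      -9.8    6.4      -4.9   
ZJ8     86.4      41.1    47.1     67.2   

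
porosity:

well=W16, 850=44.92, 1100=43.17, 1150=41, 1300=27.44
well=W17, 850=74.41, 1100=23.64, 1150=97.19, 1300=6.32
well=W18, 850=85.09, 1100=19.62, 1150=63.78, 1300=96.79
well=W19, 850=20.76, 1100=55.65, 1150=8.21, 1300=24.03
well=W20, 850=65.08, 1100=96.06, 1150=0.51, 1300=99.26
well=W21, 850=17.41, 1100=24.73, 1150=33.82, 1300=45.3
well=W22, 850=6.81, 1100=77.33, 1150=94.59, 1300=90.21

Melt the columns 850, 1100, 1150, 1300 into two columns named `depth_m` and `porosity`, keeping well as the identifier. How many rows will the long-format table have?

28

7 well values × 4 melted columns = 28 rows.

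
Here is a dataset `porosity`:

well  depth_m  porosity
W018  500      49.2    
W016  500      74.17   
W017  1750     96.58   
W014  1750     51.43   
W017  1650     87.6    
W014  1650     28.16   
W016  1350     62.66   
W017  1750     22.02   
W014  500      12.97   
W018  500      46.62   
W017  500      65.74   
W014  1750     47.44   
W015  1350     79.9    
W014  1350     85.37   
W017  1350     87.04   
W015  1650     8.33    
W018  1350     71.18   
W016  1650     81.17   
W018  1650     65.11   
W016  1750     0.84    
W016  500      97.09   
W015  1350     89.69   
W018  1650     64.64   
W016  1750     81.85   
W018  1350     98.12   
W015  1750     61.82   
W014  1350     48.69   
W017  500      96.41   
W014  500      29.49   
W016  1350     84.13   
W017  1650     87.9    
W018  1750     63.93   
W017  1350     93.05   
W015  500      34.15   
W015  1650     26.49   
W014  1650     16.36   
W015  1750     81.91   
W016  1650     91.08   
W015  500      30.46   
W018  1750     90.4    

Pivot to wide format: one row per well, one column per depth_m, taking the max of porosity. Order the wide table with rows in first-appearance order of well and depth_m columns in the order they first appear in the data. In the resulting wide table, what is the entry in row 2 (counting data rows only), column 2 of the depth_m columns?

With rows in first-appearance order of well, row 2 is well=W016. depth_m columns in first-appearance order: 500, 1750, 1650, 1350; column 2 is 1750.
Long rows with well=W016, depth_m=1750: max(0.84, 81.85) = 81.85.

81.85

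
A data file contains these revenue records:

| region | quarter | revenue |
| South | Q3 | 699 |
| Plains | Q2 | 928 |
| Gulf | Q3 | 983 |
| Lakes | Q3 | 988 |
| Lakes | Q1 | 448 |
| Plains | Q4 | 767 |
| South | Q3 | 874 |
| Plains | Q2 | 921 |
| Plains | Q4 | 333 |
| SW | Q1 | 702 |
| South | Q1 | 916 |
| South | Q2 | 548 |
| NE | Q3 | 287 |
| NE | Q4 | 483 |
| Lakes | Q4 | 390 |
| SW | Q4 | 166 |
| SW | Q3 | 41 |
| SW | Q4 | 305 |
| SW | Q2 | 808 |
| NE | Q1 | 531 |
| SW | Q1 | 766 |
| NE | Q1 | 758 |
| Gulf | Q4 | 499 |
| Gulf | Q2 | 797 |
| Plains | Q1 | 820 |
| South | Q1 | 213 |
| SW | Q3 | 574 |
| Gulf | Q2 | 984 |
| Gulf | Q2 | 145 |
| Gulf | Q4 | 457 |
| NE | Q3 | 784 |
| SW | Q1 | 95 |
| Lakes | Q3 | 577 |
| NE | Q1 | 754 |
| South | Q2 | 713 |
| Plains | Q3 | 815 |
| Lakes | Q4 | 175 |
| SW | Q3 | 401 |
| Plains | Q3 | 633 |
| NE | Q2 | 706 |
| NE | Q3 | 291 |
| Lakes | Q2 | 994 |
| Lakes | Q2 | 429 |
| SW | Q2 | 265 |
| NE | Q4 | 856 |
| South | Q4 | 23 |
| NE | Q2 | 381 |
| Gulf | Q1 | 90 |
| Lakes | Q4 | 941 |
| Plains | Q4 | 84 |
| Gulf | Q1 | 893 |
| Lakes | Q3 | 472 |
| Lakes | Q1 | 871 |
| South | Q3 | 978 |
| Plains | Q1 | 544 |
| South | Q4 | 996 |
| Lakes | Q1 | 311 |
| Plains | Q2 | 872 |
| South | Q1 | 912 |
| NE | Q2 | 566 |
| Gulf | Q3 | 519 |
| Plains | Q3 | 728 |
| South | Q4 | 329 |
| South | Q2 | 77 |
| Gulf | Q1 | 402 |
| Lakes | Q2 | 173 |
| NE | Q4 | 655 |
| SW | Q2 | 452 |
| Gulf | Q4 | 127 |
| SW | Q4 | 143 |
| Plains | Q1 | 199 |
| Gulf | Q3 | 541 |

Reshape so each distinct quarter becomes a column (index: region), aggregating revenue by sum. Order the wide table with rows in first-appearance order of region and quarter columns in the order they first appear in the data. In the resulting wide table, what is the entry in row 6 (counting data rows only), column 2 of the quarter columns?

With rows in first-appearance order of region, row 6 is region=NE. quarter columns in first-appearance order: Q3, Q2, Q1, Q4; column 2 is Q2.
Long rows with region=NE, quarter=Q2: 706 + 381 + 566 = 1653.

1653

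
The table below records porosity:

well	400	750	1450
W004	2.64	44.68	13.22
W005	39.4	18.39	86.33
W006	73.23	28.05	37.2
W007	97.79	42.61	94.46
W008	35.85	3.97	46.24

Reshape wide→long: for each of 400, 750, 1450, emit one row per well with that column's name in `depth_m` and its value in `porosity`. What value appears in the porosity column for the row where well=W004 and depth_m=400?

Unpivoting turns each (well, wide-column) pair into one long row.
The wide cell at row W004, column 400 holds 2.64, so the long row (W004, 400) has porosity=2.64.

2.64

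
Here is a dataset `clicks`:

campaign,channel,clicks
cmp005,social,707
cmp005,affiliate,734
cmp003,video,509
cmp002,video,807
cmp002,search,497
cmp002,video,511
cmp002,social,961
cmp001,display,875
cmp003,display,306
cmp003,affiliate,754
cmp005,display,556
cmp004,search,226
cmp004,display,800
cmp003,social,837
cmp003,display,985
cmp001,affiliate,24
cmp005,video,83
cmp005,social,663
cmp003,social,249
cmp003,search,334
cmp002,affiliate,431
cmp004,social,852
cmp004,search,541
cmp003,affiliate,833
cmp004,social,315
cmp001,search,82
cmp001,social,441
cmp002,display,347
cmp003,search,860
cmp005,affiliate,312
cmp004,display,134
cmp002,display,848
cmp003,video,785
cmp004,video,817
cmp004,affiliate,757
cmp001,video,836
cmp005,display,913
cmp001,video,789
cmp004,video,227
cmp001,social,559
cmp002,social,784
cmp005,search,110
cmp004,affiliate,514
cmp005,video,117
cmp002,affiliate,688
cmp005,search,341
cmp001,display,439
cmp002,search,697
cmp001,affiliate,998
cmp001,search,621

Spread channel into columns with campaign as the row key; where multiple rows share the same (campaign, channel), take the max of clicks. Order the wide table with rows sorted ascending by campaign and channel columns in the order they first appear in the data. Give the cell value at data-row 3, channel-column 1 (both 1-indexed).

With rows sorted ascending by campaign, row 3 is campaign=cmp003. channel columns in first-appearance order: social, affiliate, video, search, display; column 1 is social.
Long rows with campaign=cmp003, channel=social: max(837, 249) = 837.

837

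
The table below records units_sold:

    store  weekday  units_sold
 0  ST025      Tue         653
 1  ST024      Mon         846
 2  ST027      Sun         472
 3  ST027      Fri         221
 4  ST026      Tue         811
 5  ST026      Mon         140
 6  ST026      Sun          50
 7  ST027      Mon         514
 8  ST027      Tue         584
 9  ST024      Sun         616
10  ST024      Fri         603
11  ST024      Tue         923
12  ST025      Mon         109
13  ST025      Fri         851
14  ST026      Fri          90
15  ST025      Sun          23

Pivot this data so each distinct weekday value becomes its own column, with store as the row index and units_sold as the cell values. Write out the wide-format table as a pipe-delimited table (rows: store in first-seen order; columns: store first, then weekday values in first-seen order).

| store | Tue | Mon | Sun | Fri |
| ST025 | 653 | 109 | 23 | 851 |
| ST024 | 923 | 846 | 616 | 603 |
| ST027 | 584 | 514 | 472 | 221 |
| ST026 | 811 | 140 | 50 | 90 |

Columns: store plus the 4 distinct weekday values (Tue, Mon, Sun, Fri).
For example, row ST025 column Tue takes units_sold=653 from the long row (ST025, Tue).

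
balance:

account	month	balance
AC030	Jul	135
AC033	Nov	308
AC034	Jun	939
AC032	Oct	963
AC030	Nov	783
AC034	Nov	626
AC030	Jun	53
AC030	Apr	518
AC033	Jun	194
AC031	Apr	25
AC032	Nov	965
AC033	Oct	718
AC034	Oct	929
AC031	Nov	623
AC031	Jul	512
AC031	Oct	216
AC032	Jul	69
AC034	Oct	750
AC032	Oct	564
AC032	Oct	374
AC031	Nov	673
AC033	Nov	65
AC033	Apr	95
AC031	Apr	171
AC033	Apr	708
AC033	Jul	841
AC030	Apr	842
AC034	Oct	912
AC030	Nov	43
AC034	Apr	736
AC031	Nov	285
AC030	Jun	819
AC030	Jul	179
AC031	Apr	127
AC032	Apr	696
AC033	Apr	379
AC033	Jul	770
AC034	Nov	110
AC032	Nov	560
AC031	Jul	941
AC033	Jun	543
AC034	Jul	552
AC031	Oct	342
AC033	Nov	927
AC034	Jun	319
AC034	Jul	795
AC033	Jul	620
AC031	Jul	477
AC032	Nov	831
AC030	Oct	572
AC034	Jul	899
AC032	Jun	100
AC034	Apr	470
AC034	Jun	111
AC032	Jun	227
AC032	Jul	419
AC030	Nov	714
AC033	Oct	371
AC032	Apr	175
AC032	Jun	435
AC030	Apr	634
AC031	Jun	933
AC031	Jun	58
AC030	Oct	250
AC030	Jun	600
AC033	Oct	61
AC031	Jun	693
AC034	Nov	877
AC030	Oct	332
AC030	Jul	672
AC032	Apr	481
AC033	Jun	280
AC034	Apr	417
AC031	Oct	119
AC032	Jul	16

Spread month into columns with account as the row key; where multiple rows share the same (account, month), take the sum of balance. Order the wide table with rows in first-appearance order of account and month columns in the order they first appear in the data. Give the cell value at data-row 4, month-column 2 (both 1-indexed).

2356

With rows in first-appearance order of account, row 4 is account=AC032. month columns in first-appearance order: Jul, Nov, Jun, Oct, Apr; column 2 is Nov.
Long rows with account=AC032, month=Nov: 965 + 560 + 831 = 2356.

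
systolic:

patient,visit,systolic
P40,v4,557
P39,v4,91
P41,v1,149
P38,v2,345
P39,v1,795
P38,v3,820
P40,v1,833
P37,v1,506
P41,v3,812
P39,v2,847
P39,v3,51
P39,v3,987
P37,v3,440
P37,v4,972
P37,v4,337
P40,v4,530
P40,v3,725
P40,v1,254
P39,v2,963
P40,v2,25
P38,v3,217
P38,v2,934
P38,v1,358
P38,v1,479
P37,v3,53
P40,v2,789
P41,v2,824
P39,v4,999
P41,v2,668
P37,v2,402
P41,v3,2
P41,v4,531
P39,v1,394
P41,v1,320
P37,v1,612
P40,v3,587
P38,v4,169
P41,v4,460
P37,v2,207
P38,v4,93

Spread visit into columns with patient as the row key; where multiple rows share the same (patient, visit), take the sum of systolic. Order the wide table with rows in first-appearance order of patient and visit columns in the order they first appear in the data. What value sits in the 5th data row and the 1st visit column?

With rows in first-appearance order of patient, row 5 is patient=P37. visit columns in first-appearance order: v4, v1, v2, v3; column 1 is v4.
Long rows with patient=P37, visit=v4: 972 + 337 = 1309.

1309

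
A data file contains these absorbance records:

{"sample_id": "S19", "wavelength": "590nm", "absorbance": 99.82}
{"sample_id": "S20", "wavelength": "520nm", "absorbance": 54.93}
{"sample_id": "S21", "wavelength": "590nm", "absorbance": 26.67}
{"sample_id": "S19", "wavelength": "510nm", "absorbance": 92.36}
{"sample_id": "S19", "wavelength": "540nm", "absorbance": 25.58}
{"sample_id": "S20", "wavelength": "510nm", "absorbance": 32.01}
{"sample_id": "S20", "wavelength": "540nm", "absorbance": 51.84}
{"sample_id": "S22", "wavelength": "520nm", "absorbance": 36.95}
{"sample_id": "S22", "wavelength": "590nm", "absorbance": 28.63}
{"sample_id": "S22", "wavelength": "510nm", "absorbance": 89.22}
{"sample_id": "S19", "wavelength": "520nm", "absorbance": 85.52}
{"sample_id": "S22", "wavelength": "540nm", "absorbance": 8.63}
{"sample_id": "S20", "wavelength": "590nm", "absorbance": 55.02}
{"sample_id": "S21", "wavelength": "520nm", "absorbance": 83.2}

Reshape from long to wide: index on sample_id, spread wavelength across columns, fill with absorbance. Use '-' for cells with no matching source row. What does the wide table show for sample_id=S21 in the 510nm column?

-

No long-format row has sample_id=S21 and wavelength=510nm, so the cell is -.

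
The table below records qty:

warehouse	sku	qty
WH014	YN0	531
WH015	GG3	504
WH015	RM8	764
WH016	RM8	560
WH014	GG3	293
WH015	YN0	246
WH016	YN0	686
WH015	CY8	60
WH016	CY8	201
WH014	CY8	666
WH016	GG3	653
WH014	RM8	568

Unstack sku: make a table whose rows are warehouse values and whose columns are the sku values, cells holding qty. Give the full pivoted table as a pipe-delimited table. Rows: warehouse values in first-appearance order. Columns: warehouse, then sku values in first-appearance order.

| warehouse | YN0 | GG3 | RM8 | CY8 |
| WH014 | 531 | 293 | 568 | 666 |
| WH015 | 246 | 504 | 764 | 60 |
| WH016 | 686 | 653 | 560 | 201 |

Columns: warehouse plus the 4 distinct sku values (YN0, GG3, RM8, CY8).
For example, row WH014 column YN0 takes qty=531 from the long row (WH014, YN0).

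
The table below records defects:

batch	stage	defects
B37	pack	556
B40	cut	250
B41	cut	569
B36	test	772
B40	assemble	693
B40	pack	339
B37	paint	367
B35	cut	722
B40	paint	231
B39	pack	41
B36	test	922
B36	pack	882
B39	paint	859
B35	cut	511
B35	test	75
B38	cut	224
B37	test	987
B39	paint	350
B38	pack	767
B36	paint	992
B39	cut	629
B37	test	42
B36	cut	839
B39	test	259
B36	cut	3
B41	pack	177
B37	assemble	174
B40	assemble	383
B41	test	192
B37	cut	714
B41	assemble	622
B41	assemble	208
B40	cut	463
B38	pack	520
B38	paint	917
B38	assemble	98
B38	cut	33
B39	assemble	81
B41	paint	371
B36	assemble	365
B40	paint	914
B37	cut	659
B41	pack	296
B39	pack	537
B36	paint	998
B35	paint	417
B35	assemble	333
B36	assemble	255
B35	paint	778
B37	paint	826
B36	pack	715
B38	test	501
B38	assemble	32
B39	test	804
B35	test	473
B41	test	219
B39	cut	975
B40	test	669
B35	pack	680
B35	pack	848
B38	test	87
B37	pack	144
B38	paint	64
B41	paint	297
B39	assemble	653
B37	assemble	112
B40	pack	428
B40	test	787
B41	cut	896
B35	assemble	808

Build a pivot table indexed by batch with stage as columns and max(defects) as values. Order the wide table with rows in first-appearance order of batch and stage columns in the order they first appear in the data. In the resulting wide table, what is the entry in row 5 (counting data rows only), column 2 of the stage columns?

722

With rows in first-appearance order of batch, row 5 is batch=B35. stage columns in first-appearance order: pack, cut, test, assemble, paint; column 2 is cut.
Long rows with batch=B35, stage=cut: max(722, 511) = 722.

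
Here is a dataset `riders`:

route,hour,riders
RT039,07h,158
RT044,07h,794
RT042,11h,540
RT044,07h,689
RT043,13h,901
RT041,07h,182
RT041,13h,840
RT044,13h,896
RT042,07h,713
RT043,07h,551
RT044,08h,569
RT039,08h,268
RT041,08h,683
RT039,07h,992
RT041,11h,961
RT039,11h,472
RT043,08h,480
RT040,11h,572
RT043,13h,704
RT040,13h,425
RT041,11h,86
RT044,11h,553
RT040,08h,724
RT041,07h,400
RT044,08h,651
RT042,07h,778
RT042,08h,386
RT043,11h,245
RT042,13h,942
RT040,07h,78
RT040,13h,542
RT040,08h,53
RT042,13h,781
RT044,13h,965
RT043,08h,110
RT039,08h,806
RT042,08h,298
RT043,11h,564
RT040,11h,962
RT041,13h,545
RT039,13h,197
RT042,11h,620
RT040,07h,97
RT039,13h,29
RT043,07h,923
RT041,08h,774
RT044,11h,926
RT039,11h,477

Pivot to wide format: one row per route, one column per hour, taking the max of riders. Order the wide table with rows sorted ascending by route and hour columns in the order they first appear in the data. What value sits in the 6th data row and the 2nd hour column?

With rows sorted ascending by route, row 6 is route=RT044. hour columns in first-appearance order: 07h, 11h, 13h, 08h; column 2 is 11h.
Long rows with route=RT044, hour=11h: max(553, 926) = 926.

926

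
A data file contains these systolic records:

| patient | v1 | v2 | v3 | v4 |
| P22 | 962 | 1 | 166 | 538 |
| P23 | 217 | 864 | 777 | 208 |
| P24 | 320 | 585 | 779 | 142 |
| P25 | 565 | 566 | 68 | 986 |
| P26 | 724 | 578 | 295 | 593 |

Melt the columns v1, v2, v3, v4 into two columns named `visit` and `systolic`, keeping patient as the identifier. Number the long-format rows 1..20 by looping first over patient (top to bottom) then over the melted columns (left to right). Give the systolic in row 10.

585

20 rows total (5 × 4). Row 10: index ⌊(10-1)/4⌋ = 2 into patient → P24; (10-1) mod 4 = 1 into the melted columns → v2.
So row 10 is (P24, v2, 585); systolic = 585.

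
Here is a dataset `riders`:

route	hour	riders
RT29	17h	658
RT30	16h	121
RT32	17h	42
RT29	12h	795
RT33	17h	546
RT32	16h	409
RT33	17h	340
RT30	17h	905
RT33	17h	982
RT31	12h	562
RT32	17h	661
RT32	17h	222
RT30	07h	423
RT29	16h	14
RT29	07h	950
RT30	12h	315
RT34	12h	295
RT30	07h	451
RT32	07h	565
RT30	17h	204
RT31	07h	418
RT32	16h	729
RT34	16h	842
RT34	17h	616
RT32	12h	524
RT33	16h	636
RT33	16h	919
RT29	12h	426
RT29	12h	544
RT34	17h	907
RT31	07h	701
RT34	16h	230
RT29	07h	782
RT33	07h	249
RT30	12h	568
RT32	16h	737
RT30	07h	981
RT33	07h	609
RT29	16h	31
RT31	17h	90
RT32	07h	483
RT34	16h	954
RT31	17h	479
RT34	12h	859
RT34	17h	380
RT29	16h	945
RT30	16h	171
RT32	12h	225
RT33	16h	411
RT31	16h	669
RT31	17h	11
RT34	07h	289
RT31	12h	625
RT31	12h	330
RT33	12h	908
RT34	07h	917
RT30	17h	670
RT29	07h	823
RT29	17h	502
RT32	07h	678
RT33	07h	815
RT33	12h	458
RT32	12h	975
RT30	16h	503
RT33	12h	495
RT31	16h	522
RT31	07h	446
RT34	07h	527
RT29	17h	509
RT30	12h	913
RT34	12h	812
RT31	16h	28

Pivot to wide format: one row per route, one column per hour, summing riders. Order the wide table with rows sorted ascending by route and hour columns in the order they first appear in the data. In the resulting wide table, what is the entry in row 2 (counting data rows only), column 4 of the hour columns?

1855

With rows sorted ascending by route, row 2 is route=RT30. hour columns in first-appearance order: 17h, 16h, 12h, 07h; column 4 is 07h.
Long rows with route=RT30, hour=07h: 423 + 451 + 981 = 1855.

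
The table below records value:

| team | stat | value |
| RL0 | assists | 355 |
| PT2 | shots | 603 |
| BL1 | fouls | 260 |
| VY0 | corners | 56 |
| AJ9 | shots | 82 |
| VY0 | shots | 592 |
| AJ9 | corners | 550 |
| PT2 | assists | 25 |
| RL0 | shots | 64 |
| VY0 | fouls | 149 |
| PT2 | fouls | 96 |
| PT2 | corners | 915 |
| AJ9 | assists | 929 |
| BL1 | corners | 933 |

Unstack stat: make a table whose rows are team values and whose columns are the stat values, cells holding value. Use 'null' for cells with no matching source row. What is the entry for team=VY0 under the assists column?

No long-format row has team=VY0 and stat=assists, so the cell is null.

null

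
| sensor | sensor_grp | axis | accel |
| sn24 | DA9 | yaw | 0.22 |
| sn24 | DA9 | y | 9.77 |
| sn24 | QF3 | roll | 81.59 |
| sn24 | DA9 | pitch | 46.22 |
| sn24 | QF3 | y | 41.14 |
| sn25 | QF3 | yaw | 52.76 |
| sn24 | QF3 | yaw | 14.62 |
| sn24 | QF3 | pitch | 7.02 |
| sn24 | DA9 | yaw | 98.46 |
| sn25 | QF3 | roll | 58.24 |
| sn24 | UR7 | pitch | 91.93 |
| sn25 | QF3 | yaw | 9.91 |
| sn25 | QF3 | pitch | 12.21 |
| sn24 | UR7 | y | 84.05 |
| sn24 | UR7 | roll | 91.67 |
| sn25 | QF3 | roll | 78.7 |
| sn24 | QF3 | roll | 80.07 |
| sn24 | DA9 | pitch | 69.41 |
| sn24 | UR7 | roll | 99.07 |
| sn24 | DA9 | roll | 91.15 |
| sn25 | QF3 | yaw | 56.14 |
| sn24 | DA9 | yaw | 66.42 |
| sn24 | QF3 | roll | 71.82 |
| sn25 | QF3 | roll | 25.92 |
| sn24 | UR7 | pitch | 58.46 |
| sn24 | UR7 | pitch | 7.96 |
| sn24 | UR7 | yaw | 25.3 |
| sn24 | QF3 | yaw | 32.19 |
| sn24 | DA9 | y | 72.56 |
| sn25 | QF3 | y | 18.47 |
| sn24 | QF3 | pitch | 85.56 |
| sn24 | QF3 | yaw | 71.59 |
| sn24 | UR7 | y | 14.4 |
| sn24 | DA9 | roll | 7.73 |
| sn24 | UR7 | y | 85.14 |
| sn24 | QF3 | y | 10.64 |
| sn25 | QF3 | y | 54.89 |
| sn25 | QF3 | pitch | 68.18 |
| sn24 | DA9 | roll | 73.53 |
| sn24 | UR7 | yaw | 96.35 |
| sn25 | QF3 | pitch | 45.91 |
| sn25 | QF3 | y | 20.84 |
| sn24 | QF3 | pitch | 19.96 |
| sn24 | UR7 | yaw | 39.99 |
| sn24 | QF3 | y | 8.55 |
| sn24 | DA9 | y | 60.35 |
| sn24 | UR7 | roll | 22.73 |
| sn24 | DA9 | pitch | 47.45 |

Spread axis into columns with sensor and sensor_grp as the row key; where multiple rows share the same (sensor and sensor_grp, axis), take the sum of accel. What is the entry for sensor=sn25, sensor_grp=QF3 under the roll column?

Rows with sensor=sn25, sensor_grp=QF3 and axis=roll: accel values are 58.24, 78.7, 25.92.
58.24 + 78.7 + 25.92 = 162.86.

162.86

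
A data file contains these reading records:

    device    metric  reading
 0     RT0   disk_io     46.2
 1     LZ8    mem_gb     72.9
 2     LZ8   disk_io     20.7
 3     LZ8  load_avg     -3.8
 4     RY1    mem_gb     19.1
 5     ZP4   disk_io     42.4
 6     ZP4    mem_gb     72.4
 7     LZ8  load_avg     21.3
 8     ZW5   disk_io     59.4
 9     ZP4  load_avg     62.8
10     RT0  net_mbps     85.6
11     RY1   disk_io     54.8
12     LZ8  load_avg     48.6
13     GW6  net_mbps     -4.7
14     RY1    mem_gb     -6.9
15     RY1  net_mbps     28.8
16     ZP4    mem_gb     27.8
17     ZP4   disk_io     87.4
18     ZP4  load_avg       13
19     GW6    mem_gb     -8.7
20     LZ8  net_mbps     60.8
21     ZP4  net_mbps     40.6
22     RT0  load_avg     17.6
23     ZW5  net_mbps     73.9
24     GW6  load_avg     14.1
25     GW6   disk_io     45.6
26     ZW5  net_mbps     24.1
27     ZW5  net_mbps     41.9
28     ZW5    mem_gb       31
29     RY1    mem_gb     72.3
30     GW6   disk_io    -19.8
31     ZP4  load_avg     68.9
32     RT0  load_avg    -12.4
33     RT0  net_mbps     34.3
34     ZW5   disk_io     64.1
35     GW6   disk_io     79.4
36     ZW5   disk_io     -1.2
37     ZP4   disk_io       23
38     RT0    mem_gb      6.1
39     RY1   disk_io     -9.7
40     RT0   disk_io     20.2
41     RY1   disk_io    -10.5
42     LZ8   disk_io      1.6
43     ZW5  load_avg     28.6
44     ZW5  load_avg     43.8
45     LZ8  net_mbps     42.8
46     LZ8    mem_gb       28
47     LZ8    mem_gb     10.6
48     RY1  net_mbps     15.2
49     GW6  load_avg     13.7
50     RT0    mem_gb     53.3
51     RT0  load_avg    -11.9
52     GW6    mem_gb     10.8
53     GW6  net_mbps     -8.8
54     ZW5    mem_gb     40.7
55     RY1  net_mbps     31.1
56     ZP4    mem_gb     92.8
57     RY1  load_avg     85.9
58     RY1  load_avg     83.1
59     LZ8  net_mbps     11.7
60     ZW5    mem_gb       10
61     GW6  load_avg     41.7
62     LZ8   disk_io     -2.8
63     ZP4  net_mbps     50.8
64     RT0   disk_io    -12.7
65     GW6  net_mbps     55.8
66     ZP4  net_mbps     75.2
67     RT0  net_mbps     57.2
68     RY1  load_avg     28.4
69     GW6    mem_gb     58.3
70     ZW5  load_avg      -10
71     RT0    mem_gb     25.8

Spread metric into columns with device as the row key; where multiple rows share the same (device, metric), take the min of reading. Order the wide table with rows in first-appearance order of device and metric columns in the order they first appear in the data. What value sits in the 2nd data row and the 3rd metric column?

-3.8

With rows in first-appearance order of device, row 2 is device=LZ8. metric columns in first-appearance order: disk_io, mem_gb, load_avg, net_mbps; column 3 is load_avg.
Long rows with device=LZ8, metric=load_avg: min(-3.8, 21.3, 48.6) = -3.8.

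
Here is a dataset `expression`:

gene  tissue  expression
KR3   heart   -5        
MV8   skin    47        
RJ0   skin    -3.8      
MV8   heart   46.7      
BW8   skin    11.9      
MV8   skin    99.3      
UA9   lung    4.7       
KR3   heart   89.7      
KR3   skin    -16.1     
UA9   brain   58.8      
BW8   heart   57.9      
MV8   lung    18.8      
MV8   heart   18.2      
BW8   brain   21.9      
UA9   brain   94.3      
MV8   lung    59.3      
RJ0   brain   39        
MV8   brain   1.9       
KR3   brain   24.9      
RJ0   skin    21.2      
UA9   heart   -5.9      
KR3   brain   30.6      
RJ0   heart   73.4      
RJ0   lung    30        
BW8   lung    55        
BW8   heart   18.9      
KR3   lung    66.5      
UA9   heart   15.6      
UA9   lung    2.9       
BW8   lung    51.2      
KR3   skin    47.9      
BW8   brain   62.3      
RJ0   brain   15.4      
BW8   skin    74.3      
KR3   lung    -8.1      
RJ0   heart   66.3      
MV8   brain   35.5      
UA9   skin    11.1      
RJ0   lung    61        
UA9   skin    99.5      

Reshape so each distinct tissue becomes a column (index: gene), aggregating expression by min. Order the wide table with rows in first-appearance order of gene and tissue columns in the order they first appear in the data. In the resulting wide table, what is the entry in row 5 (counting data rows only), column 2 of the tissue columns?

With rows in first-appearance order of gene, row 5 is gene=UA9. tissue columns in first-appearance order: heart, skin, lung, brain; column 2 is skin.
Long rows with gene=UA9, tissue=skin: min(11.1, 99.5) = 11.1.

11.1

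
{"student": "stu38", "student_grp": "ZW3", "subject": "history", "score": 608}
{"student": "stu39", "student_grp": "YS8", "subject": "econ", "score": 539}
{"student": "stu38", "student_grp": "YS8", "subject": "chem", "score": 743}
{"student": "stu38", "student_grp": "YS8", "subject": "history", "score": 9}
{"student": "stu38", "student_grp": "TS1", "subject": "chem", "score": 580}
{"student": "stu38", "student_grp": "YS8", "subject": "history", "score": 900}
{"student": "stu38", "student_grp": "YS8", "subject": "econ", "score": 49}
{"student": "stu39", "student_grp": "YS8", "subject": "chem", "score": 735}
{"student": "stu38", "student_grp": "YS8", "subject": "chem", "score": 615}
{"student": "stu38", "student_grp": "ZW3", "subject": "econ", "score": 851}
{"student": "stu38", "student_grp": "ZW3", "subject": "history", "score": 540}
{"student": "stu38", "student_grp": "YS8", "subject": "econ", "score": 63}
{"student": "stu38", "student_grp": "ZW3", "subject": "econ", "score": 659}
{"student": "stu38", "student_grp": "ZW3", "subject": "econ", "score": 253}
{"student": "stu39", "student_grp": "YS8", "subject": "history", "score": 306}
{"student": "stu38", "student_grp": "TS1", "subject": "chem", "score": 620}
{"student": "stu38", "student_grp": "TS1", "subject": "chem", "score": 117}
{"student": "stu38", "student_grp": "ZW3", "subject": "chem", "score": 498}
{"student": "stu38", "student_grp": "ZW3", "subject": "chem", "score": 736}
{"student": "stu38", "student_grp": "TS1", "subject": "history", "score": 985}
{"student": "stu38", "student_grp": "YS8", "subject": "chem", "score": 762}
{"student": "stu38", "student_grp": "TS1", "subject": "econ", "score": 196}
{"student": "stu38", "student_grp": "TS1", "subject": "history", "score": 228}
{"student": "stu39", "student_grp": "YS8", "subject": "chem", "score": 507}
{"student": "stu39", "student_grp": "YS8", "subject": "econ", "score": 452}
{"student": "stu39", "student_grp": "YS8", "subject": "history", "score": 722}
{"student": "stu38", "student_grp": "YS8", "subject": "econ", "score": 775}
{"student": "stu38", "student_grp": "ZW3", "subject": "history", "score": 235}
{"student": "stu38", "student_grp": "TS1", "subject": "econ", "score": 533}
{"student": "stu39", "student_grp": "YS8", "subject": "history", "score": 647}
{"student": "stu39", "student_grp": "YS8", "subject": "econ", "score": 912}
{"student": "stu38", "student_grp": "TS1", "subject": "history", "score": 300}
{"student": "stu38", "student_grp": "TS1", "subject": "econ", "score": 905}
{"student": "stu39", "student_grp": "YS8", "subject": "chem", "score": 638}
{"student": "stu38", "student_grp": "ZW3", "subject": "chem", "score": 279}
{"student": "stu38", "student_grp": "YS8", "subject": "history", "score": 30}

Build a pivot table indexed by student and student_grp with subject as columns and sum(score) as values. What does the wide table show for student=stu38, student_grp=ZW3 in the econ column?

Rows with student=stu38, student_grp=ZW3 and subject=econ: score values are 851, 659, 253.
851 + 659 + 253 = 1763.

1763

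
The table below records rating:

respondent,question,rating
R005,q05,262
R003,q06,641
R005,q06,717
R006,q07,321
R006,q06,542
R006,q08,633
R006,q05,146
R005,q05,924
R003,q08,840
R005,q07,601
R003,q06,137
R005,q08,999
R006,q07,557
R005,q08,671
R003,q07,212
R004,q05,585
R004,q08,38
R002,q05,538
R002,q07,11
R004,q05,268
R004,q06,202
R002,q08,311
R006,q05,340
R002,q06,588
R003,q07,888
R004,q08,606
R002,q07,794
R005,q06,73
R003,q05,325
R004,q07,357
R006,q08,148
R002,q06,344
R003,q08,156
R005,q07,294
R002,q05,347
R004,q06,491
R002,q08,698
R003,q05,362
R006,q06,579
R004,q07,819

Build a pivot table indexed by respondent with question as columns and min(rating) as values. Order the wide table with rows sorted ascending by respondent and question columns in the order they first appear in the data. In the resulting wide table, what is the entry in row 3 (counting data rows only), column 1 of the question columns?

With rows sorted ascending by respondent, row 3 is respondent=R004. question columns in first-appearance order: q05, q06, q07, q08; column 1 is q05.
Long rows with respondent=R004, question=q05: min(585, 268) = 268.

268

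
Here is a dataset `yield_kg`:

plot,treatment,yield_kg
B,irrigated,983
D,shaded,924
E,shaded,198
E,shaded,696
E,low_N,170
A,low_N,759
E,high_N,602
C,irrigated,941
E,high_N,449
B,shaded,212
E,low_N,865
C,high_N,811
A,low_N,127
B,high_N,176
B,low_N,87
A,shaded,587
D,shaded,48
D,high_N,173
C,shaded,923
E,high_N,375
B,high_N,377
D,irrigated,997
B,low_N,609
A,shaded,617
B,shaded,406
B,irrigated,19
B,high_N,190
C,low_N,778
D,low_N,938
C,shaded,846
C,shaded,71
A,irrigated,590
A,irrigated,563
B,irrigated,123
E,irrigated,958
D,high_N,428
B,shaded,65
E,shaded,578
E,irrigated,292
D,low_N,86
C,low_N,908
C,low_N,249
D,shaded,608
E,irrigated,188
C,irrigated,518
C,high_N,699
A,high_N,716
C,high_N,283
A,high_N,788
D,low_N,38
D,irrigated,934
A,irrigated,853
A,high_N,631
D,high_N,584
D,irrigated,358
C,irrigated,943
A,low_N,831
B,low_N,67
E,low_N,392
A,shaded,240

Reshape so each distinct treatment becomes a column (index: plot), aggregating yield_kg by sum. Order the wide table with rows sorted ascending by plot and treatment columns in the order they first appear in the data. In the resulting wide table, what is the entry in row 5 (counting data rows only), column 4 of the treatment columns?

With rows sorted ascending by plot, row 5 is plot=E. treatment columns in first-appearance order: irrigated, shaded, low_N, high_N; column 4 is high_N.
Long rows with plot=E, treatment=high_N: 602 + 449 + 375 = 1426.

1426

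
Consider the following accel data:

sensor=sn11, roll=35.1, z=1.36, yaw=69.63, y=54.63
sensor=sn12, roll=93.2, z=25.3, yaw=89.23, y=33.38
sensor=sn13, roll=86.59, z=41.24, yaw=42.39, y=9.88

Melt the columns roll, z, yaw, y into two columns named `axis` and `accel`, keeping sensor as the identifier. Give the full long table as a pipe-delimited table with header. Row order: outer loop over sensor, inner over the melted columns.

Each (sensor, column) pair becomes one row: 3 × 4 = 12 rows.
For example, (sn11, roll) → accel=35.1.

| sensor | axis | accel |
| sn11 | roll | 35.1 |
| sn11 | z | 1.36 |
| sn11 | yaw | 69.63 |
| sn11 | y | 54.63 |
| sn12 | roll | 93.2 |
| sn12 | z | 25.3 |
| sn12 | yaw | 89.23 |
| sn12 | y | 33.38 |
| sn13 | roll | 86.59 |
| sn13 | z | 41.24 |
| sn13 | yaw | 42.39 |
| sn13 | y | 9.88 |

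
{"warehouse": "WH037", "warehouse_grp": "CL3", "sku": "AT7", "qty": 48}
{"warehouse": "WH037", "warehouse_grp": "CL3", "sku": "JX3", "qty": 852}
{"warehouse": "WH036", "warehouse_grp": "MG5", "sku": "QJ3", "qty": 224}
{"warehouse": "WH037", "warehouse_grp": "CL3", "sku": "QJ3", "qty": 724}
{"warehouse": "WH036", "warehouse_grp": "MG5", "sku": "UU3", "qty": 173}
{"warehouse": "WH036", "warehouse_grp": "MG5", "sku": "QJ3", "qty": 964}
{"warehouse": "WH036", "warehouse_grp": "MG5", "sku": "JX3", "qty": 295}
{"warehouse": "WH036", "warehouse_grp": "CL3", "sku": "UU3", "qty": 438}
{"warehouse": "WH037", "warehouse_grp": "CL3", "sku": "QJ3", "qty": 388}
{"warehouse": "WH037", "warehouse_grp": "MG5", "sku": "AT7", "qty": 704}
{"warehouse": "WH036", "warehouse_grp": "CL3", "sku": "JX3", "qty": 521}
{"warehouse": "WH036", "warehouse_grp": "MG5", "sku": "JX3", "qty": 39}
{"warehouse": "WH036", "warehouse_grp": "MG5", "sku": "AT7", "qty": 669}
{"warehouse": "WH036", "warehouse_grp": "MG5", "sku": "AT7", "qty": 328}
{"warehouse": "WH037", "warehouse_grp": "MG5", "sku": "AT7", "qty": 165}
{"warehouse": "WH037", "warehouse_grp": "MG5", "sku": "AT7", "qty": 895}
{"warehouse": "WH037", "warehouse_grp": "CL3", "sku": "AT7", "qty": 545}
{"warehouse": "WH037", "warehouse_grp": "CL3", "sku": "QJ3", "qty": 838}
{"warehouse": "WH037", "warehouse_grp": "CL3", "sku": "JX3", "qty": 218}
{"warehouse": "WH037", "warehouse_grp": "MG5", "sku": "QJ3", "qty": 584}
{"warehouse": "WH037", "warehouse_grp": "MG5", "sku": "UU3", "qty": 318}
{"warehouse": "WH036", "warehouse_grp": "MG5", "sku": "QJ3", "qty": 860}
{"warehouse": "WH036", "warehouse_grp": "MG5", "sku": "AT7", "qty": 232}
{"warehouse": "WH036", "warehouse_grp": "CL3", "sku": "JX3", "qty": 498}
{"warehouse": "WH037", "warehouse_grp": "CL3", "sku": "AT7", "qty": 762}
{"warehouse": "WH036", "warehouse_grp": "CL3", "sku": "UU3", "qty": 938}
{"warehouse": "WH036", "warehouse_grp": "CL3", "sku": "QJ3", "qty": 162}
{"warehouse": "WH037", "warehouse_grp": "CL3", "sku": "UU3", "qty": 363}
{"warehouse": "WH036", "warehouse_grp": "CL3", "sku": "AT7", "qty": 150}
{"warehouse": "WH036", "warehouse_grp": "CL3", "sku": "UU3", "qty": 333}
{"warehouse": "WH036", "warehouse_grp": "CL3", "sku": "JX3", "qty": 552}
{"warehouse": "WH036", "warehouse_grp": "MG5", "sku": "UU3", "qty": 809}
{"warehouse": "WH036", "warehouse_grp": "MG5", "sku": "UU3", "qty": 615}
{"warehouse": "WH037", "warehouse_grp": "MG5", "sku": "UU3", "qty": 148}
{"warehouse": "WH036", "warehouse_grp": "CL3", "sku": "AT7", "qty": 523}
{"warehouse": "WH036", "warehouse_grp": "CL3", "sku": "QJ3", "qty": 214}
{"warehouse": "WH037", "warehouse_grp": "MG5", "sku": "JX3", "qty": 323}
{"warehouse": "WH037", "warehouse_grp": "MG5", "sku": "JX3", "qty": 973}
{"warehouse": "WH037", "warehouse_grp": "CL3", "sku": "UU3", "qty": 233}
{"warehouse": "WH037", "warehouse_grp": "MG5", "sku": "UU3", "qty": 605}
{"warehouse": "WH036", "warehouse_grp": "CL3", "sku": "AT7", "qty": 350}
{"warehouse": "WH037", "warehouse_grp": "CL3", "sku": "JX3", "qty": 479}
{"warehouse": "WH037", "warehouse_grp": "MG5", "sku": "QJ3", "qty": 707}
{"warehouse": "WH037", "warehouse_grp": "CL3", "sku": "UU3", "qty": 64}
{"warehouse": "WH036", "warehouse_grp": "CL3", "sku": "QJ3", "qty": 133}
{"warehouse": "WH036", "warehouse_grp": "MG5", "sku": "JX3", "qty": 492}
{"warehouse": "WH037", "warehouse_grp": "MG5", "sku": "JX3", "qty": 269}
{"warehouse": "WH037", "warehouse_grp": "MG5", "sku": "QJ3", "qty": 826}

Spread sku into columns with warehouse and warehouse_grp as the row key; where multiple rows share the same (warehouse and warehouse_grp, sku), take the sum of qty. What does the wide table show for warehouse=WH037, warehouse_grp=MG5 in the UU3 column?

1071

Rows with warehouse=WH037, warehouse_grp=MG5 and sku=UU3: qty values are 318, 148, 605.
318 + 148 + 605 = 1071.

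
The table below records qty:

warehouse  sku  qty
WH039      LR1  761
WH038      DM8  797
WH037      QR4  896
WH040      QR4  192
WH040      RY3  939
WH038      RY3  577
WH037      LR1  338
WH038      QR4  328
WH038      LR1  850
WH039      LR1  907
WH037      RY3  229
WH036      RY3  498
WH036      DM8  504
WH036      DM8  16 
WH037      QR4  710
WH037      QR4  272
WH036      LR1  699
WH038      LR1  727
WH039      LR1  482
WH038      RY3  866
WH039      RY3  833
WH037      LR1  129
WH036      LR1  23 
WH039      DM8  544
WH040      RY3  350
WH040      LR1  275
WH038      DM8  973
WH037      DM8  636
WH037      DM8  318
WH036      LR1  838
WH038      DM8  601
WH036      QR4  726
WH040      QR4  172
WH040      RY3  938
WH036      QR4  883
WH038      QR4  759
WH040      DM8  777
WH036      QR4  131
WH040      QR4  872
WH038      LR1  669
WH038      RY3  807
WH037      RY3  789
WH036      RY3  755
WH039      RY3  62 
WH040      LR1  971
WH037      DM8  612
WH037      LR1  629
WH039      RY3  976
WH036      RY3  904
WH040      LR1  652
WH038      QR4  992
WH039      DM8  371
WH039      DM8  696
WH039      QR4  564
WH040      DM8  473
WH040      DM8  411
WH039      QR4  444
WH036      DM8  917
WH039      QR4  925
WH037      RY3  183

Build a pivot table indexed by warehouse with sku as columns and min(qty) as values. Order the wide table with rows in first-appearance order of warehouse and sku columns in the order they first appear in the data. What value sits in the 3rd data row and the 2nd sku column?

With rows in first-appearance order of warehouse, row 3 is warehouse=WH037. sku columns in first-appearance order: LR1, DM8, QR4, RY3; column 2 is DM8.
Long rows with warehouse=WH037, sku=DM8: min(636, 318, 612) = 318.

318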